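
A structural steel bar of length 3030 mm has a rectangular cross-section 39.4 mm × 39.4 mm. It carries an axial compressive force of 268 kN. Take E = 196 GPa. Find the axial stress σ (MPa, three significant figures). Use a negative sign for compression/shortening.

A = 1552 mm².
σ = N/A = -268000/1552 = -172.6 MPa.

-173 MPa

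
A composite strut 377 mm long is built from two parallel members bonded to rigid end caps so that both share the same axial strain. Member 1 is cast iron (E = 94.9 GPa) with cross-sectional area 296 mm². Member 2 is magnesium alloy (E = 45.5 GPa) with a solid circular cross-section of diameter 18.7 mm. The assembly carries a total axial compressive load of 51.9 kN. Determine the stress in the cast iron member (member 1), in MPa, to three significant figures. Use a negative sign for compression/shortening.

A_2 = 274.6 mm².
Equal strain + equilibrium ⇒ each member carries load in proportion to AE: A₁E₁ = 28090000 N, A₂E₂ = 12500000 N, ΣAE = 40590000 N.
σ₁ = P·E₁/ΣAE = -51900·94900/40590000 = -121.4 MPa.

-121 MPa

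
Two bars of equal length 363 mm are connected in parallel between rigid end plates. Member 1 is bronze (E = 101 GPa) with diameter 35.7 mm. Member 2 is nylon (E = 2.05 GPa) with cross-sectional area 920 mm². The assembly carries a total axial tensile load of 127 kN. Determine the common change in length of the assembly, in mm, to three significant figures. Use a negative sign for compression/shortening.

A_1 = 1001 mm².
Equal strain + equilibrium ⇒ each member carries load in proportion to AE: A₁E₁ = 101100000 N, A₂E₂ = 1886000 N, ΣAE = 103000000 N.
δ = PL/ΣAE = 127000·363/103000000 = 0.4476 mm.

0.448 mm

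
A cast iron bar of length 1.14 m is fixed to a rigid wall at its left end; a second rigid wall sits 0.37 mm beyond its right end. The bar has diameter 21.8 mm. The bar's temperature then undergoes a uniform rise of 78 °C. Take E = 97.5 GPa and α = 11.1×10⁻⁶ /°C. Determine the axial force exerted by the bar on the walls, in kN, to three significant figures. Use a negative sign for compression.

Free thermal expansion αLΔT = 11.1e-6 · 1140 · 78 = 0.987 mm.
The walls engage after the gap closes; constrained expansion = 0.987 − 0.37 = 0.617 mm.
The walls impose strain ε = −(0.617)/1140 = -5.4124e-04; σ = Eε = 97500 · -5.4124e-04 = -52.77 MPa.
Wall reaction R = σ·A = -52.77·373.3 = -19700 N = -19.7 kN.

-19.7 kN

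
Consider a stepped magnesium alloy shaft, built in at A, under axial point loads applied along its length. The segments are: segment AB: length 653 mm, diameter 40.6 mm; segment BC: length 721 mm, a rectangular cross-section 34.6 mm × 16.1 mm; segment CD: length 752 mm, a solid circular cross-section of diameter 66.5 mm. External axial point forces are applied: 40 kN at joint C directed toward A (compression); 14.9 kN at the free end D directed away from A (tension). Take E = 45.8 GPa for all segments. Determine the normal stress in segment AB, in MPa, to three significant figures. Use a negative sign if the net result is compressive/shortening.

-19.4 MPa

Internal axial forces (sectioning from the free end, tension +): N_CD = 14.9 kN, N_BC = -25.1 kN, N_AB = -25.1 kN.
A_AB = 1295 mm².
σ_AB = N_AB/A_AB = -25100/1295 = -19.39 MPa.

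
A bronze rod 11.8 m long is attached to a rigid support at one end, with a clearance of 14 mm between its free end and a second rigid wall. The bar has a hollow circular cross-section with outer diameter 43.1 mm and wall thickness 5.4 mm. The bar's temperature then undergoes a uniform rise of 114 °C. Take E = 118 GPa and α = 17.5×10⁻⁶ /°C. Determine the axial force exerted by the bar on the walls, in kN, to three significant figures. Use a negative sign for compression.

-61.0 kN

Free thermal expansion αLΔT = 17.5e-6 · 11800 · 114 = 23.54 mm.
The walls engage after the gap closes; constrained expansion = 23.54 − 14 = 9.541 mm.
The walls impose strain ε = −(9.541)/11800 = -8.0856e-04; σ = Eε = 118000 · -8.0856e-04 = -95.41 MPa.
Wall reaction R = σ·A = -95.41·639.6 = -61020 N = -61.02 kN.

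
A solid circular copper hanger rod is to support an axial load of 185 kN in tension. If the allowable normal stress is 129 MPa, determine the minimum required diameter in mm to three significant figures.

42.7 mm

Required area A ≥ P/σ_allow = 185000/129 = 1434 mm².
For a solid circular section, d ≥ √(4A/π) = 42.73 mm.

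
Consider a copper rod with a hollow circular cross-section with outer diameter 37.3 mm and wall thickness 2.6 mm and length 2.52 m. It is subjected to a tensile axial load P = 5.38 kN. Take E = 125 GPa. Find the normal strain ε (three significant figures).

A = 283.4 mm².
σ = N/A = 18.98 MPa; ε = σ/E = 18.98/125000 = 1.519e-04.

1.52e-04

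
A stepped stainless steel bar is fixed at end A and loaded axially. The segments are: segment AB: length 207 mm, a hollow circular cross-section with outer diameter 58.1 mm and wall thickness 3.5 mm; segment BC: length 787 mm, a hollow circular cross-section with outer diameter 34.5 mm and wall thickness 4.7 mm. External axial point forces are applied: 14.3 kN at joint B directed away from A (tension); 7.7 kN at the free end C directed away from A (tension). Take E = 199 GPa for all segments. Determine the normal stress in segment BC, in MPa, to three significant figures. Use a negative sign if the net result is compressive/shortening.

Internal axial forces (sectioning from the free end, tension +): N_BC = 7.7 kN, N_AB = 22 kN.
A_BC = 440 mm².
σ_BC = N_BC/A_BC = 7700/440 = 17.5 MPa.

17.5 MPa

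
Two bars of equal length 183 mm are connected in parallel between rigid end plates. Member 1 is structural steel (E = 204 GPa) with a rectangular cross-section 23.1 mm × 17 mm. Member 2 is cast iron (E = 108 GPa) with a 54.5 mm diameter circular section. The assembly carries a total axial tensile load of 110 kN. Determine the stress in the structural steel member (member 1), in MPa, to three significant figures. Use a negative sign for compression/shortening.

A_1 = 392.7 mm².
A_2 = 2333 mm².
Equal strain + equilibrium ⇒ each member carries load in proportion to AE: A₁E₁ = 80110000 N, A₂E₂ = 251900000 N, ΣAE = 332100000 N.
σ₁ = P·E₁/ΣAE = 110000·204000/332100000 = 67.58 MPa.

67.6 MPa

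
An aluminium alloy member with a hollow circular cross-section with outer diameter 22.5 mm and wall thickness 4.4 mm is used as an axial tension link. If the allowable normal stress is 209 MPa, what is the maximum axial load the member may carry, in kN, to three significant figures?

52.3 kN

A = 250.2 mm².
P_max = σ_allow · A = 209 · 250.2 = 52290 N = 52.29 kN.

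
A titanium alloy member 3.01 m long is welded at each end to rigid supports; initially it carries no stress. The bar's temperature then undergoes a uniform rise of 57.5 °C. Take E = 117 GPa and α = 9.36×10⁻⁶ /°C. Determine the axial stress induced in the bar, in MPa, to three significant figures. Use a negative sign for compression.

Free thermal expansion αLΔT = 9.36e-6 · 3010 · 57.5 = 1.62 mm.
The walls impose strain ε = −(1.62)/3010 = -5.3820e-04; σ = Eε = 117000 · -5.3820e-04 = -62.97 MPa.

-63.0 MPa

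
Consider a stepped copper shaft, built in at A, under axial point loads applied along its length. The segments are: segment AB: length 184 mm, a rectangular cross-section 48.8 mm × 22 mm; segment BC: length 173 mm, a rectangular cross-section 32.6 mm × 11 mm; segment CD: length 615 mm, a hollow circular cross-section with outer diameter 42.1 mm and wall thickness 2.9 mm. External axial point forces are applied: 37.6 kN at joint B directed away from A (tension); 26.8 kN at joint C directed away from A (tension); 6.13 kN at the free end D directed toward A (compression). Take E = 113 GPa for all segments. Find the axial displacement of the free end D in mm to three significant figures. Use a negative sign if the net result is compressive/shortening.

0.0832 mm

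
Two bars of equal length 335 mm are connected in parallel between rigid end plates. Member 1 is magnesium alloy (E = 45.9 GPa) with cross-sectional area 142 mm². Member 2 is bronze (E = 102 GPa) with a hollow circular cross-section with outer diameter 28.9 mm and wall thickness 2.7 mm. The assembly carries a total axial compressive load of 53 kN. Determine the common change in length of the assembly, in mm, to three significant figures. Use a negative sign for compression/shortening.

A_2 = 222.2 mm².
Equal strain + equilibrium ⇒ each member carries load in proportion to AE: A₁E₁ = 6518000 N, A₂E₂ = 22670000 N, ΣAE = 29190000 N.
δ = PL/ΣAE = -53000·335/29190000 = -0.6083 mm.

-0.608 mm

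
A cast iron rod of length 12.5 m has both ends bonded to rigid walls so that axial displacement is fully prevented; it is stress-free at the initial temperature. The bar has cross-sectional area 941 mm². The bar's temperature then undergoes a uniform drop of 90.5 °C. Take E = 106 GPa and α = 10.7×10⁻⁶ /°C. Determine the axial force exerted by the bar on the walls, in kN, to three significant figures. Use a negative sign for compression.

96.6 kN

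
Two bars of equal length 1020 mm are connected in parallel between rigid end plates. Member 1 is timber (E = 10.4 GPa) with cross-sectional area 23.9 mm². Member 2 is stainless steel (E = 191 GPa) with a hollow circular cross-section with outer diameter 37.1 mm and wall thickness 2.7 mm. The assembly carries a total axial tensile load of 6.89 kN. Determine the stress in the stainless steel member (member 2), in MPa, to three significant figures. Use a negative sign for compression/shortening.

23.5 MPa

A_2 = 291.8 mm².
Equal strain + equilibrium ⇒ each member carries load in proportion to AE: A₁E₁ = 248600 N, A₂E₂ = 55730000 N, ΣAE = 55980000 N.
σ₂ = P·E₂/ΣAE = 6890·191000/55980000 = 23.51 MPa.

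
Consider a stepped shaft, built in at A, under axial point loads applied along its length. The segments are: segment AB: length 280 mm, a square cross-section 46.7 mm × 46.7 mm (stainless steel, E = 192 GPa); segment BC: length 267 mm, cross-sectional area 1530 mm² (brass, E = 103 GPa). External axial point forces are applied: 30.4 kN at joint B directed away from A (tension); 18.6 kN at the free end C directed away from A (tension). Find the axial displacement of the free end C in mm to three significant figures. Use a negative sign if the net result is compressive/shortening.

0.0643 mm

Internal axial forces (sectioning from the free end, tension +): N_BC = 18.6 kN, N_AB = 49 kN.
A_AB = 2181 mm².
δ_AB = 49000·280/(2181·192000) = 0.03277 mm
δ_BC = 18600·267/(1530·103000) = 0.03151 mm
δ = Σδ_i = 0.06428 mm.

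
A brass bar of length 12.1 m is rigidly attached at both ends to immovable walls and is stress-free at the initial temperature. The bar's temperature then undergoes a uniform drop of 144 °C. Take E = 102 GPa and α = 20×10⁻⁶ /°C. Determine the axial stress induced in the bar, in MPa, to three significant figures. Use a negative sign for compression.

Free thermal expansion αLΔT = 20e-6 · 12100 · -144 = -34.85 mm.
The walls impose strain ε = −(-34.85)/12100 = 2.8800e-03; σ = Eε = 102000 · 2.8800e-03 = 293.8 MPa.

294 MPa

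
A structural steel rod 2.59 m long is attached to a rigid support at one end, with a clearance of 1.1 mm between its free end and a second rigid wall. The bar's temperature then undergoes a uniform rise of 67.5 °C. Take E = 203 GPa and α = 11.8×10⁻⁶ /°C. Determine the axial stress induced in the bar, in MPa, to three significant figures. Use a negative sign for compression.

Free thermal expansion αLΔT = 11.8e-6 · 2590 · 67.5 = 2.063 mm.
The walls engage after the gap closes; constrained expansion = 2.063 − 1.1 = 0.9629 mm.
The walls impose strain ε = −(0.9629)/2590 = -3.7179e-04; σ = Eε = 203000 · -3.7179e-04 = -75.47 MPa.

-75.5 MPa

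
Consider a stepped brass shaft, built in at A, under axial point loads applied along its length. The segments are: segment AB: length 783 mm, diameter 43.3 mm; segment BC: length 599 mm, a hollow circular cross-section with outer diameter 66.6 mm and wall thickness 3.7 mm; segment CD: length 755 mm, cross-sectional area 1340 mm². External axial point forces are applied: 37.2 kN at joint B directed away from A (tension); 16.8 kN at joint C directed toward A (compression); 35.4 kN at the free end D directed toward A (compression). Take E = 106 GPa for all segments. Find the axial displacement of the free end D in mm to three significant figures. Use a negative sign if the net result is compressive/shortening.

Internal axial forces (sectioning from the free end, tension +): N_CD = -35.4 kN, N_BC = -52.2 kN, N_AB = -15 kN.
A_AB = 1473 mm².
A_BC = 731.1 mm².
δ_AB = -15000·783/(1473·106000) = -0.07525 mm
δ_BC = -52200·599/(731.1·106000) = -0.4034 mm
δ_CD = -35400·755/(1340·106000) = -0.1882 mm
δ = Σδ_i = -0.6669 mm.

-0.667 mm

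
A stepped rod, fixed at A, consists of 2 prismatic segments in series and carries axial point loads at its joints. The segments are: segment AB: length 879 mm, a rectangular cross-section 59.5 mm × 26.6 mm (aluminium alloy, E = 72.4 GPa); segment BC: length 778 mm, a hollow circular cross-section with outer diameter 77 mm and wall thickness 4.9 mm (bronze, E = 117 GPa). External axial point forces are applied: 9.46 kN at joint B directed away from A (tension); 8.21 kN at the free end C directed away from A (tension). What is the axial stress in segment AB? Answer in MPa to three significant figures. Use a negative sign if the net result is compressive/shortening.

11.2 MPa

Internal axial forces (sectioning from the free end, tension +): N_BC = 8.21 kN, N_AB = 17.67 kN.
A_AB = 1583 mm².
σ_AB = N_AB/A_AB = 17670/1583 = 11.16 MPa.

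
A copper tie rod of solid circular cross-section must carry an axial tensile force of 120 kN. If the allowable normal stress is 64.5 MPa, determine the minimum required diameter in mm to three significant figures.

48.7 mm

Required area A ≥ P/σ_allow = 120000/64.5 = 1860 mm².
For a solid circular section, d ≥ √(4A/π) = 48.67 mm.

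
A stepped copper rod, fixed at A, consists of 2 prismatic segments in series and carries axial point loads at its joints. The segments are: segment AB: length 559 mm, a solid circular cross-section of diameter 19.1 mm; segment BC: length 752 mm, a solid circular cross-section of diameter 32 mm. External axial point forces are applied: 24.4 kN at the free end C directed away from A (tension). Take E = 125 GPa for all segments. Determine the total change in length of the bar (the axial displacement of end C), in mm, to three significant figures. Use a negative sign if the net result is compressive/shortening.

0.563 mm

Internal axial forces (sectioning from the free end, tension +): N_BC = 24.4 kN, N_AB = 24.4 kN.
A_AB = 286.5 mm².
A_BC = 804.2 mm².
δ_AB = 24400·559/(286.5·125000) = 0.3808 mm
δ_BC = 24400·752/(804.2·125000) = 0.1825 mm
δ = Σδ_i = 0.5634 mm.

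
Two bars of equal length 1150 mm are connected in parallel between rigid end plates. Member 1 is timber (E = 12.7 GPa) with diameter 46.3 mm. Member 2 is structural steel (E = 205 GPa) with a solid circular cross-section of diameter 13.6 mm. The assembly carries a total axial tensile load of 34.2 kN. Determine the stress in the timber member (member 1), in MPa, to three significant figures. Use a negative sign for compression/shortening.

A_1 = 1684 mm².
A_2 = 145.3 mm².
Equal strain + equilibrium ⇒ each member carries load in proportion to AE: A₁E₁ = 21380000 N, A₂E₂ = 29780000 N, ΣAE = 51160000 N.
σ₁ = P·E₁/ΣAE = 34200·12700/51160000 = 8.489 MPa.

8.49 MPa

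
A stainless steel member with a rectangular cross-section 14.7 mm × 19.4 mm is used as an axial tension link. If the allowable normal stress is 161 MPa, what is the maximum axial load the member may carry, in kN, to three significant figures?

A = 285.2 mm².
P_max = σ_allow · A = 161 · 285.2 = 45910 N = 45.91 kN.

45.9 kN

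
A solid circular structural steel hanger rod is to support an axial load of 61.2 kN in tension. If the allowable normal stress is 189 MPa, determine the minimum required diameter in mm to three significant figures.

20.3 mm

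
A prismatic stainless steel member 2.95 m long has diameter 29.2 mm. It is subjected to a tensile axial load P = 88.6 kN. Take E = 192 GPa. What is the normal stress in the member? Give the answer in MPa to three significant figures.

132 MPa

A = 669.7 mm².
σ = N/A = 88600/669.7 = 132.3 MPa.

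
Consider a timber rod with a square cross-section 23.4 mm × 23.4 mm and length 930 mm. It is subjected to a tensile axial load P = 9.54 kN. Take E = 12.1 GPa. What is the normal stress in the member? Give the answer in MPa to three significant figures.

A = 547.6 mm².
σ = N/A = 9540/547.6 = 17.42 MPa.

17.4 MPa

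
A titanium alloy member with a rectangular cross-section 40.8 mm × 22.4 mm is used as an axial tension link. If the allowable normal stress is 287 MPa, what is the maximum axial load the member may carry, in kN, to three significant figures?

262 kN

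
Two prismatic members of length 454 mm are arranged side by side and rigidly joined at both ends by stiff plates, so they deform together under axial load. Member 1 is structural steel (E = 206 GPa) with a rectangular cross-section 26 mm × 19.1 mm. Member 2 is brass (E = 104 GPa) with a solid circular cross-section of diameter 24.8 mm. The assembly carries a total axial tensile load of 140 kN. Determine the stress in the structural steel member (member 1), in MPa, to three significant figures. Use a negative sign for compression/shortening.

189 MPa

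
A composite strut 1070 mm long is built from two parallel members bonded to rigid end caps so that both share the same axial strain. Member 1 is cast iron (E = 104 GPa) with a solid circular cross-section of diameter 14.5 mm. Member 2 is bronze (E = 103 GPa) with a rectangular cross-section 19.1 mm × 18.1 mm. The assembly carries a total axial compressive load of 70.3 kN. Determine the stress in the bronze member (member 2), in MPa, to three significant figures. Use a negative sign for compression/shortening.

-137 MPa

A_1 = 165.1 mm².
A_2 = 345.7 mm².
Equal strain + equilibrium ⇒ each member carries load in proportion to AE: A₁E₁ = 17170000 N, A₂E₂ = 35610000 N, ΣAE = 52780000 N.
σ₂ = P·E₂/ΣAE = -70300·103000/52780000 = -137.2 MPa.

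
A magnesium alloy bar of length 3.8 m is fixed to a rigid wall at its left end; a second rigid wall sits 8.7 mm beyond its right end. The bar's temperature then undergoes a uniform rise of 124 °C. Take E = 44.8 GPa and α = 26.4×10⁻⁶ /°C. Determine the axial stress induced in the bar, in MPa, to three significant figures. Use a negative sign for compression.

-44.1 MPa

Free thermal expansion αLΔT = 26.4e-6 · 3800 · 124 = 12.44 mm.
The walls engage after the gap closes; constrained expansion = 12.44 − 8.7 = 3.74 mm.
The walls impose strain ε = −(3.74)/3800 = -9.8413e-04; σ = Eε = 44800 · -9.8413e-04 = -44.09 MPa.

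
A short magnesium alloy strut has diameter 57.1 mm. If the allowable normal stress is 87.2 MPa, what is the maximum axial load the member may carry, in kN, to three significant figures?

223 kN

A = 2561 mm².
P_max = σ_allow · A = 87.2 · 2561 = 223300 N = 223.3 kN.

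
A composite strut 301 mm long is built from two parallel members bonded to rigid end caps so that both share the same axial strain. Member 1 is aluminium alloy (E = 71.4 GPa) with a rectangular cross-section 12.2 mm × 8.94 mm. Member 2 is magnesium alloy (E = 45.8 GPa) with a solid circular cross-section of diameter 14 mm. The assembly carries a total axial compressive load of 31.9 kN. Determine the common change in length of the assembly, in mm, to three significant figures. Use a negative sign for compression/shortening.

-0.647 mm

A_1 = 109.1 mm².
A_2 = 153.9 mm².
Equal strain + equilibrium ⇒ each member carries load in proportion to AE: A₁E₁ = 7787000 N, A₂E₂ = 7050000 N, ΣAE = 14840000 N.
δ = PL/ΣAE = -31900·301/14840000 = -0.6471 mm.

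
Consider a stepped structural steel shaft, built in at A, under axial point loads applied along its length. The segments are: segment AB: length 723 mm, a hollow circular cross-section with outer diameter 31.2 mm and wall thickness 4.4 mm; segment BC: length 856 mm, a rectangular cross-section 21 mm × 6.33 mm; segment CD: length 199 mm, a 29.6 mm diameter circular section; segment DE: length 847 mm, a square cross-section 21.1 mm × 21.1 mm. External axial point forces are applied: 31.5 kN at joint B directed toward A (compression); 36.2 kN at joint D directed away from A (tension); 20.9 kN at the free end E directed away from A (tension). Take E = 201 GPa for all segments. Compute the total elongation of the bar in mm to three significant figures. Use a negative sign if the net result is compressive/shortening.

Internal axial forces (sectioning from the free end, tension +): N_DE = 20.9 kN, N_CD = 57.1 kN, N_BC = 57.1 kN, N_AB = 25.6 kN.
A_AB = 370.5 mm².
A_BC = 132.9 mm².
A_CD = 688.1 mm².
A_DE = 445.2 mm².
δ_AB = 25600·723/(370.5·201000) = 0.2486 mm
δ_BC = 57100·856/(132.9·201000) = 1.829 mm
δ_CD = 57100·199/(688.1·201000) = 0.08215 mm
δ_DE = 20900·847/(445.2·201000) = 0.1978 mm
δ = Σδ_i = 2.358 mm.

2.36 mm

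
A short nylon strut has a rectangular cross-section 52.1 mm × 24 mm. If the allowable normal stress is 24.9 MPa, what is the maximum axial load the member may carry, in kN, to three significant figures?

31.1 kN

A = 1250 mm².
P_max = σ_allow · A = 24.9 · 1250 = 31130 N = 31.13 kN.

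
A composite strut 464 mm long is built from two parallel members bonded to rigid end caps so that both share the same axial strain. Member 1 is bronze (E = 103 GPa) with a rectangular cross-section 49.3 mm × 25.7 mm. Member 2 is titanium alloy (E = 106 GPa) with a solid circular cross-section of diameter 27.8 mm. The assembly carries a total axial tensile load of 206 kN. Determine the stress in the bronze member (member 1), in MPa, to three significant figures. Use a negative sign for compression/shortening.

A_1 = 1267 mm².
A_2 = 607 mm².
Equal strain + equilibrium ⇒ each member carries load in proportion to AE: A₁E₁ = 130500000 N, A₂E₂ = 64340000 N, ΣAE = 194800000 N.
σ₁ = P·E₁/ΣAE = 206000·103000/194800000 = 108.9 MPa.

109 MPa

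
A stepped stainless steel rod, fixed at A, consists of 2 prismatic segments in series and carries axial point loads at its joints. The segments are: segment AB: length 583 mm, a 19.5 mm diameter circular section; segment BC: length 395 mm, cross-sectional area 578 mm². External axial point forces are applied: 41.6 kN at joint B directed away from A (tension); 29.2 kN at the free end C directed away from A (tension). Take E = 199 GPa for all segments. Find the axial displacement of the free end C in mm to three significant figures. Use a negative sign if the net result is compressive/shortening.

0.795 mm

Internal axial forces (sectioning from the free end, tension +): N_BC = 29.2 kN, N_AB = 70.8 kN.
A_AB = 298.6 mm².
δ_AB = 70800·583/(298.6·199000) = 0.6945 mm
δ_BC = 29200·395/(578·199000) = 0.1003 mm
δ = Σδ_i = 0.7948 mm.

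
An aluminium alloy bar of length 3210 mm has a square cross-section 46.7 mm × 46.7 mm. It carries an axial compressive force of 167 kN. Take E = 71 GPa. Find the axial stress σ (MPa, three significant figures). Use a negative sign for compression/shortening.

A = 2181 mm².
σ = N/A = -167000/2181 = -76.57 MPa.

-76.6 MPa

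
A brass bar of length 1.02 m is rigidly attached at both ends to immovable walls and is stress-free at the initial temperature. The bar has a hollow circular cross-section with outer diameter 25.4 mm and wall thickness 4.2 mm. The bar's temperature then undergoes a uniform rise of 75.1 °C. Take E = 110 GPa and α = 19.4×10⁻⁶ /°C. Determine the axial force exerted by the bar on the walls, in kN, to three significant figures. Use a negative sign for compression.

-44.8 kN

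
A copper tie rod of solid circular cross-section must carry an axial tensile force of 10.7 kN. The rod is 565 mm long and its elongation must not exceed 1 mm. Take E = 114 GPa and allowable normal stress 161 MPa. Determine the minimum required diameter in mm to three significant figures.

9.20 mm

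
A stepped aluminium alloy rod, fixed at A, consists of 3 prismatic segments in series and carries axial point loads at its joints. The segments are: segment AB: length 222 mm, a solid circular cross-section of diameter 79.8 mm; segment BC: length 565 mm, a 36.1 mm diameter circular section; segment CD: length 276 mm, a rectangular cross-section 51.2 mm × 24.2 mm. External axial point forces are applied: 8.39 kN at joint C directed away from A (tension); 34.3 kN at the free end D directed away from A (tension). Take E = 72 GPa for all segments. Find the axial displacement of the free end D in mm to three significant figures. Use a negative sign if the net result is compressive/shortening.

0.460 mm

Internal axial forces (sectioning from the free end, tension +): N_CD = 34.3 kN, N_BC = 42.69 kN, N_AB = 42.69 kN.
A_AB = 5001 mm².
A_BC = 1024 mm².
A_CD = 1239 mm².
δ_AB = 42690·222/(5001·72000) = 0.02632 mm
δ_BC = 42690·565/(1024·72000) = 0.3273 mm
δ_CD = 34300·276/(1239·72000) = 0.1061 mm
δ = Σδ_i = 0.4597 mm.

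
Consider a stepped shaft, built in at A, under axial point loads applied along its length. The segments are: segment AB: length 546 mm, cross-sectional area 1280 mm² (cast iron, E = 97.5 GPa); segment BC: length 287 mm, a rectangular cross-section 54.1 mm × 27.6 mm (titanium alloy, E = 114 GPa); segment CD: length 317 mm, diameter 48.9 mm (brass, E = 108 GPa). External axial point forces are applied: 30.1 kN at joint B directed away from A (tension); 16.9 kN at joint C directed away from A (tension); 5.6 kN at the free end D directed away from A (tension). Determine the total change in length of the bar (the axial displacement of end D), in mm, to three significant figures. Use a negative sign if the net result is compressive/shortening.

0.277 mm

Internal axial forces (sectioning from the free end, tension +): N_CD = 5.6 kN, N_BC = 22.5 kN, N_AB = 52.6 kN.
A_BC = 1493 mm².
A_CD = 1878 mm².
δ_AB = 52600·546/(1280·97500) = 0.2301 mm
δ_BC = 22500·287/(1493·114000) = 0.03794 mm
δ_CD = 5600·317/(1878·108000) = 0.008752 mm
δ = Σδ_i = 0.2768 mm.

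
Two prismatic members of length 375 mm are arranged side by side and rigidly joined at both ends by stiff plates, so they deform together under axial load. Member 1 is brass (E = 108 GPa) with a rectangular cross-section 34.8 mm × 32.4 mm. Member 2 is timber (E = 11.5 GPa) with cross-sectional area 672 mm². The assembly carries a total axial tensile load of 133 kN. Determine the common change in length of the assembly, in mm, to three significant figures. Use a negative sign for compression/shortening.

A_1 = 1128 mm².
Equal strain + equilibrium ⇒ each member carries load in proportion to AE: A₁E₁ = 121800000 N, A₂E₂ = 7728000 N, ΣAE = 129500000 N.
δ = PL/ΣAE = 133000·375/129500000 = 0.3851 mm.

0.385 mm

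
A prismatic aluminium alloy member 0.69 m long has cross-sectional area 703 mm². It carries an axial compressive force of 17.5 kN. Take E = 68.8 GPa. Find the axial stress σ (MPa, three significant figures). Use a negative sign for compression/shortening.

-24.9 MPa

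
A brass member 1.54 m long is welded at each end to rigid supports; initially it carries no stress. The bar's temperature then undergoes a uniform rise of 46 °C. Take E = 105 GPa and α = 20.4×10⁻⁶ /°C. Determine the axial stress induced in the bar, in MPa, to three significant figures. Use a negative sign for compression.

Free thermal expansion αLΔT = 20.4e-6 · 1540 · 46 = 1.445 mm.
The walls impose strain ε = −(1.445)/1540 = -9.3840e-04; σ = Eε = 105000 · -9.3840e-04 = -98.53 MPa.

-98.5 MPa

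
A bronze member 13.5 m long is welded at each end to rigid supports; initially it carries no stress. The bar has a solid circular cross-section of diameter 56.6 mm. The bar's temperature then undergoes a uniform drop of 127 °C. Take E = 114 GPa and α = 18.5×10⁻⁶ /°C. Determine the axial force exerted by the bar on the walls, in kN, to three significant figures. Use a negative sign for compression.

Free thermal expansion αLΔT = 18.5e-6 · 13500 · -127 = -31.72 mm.
The walls impose strain ε = −(-31.72)/13500 = 2.3495e-03; σ = Eε = 114000 · 2.3495e-03 = 267.8 MPa.
Wall reaction R = σ·A = 267.8·2516 = 673900 N = 673.9 kN.

674 kN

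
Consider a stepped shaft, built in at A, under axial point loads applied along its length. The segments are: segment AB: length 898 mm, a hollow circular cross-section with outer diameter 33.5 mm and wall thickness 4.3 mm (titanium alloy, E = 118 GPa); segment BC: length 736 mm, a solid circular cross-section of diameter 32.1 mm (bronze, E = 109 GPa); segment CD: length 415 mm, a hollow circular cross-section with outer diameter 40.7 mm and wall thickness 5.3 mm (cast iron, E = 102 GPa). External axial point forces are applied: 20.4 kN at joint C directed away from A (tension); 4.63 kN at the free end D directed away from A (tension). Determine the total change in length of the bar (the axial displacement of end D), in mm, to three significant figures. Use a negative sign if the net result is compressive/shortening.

Internal axial forces (sectioning from the free end, tension +): N_CD = 4.63 kN, N_BC = 25.03 kN, N_AB = 25.03 kN.
A_AB = 394.5 mm².
A_BC = 809.3 mm².
A_CD = 589.4 mm².
δ_AB = 25030·898/(394.5·118000) = 0.4829 mm
δ_BC = 25030·736/(809.3·109000) = 0.2088 mm
δ_CD = 4630·415/(589.4·102000) = 0.03196 mm
δ = Σδ_i = 0.7237 mm.

0.724 mm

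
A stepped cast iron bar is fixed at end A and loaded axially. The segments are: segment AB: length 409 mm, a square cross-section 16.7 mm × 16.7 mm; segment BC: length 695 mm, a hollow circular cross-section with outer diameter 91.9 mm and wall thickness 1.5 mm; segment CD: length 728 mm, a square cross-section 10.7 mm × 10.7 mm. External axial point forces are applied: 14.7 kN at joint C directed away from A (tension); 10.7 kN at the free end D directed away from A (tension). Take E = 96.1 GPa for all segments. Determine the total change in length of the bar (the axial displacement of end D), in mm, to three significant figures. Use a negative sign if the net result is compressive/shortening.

Internal axial forces (sectioning from the free end, tension +): N_CD = 10.7 kN, N_BC = 25.4 kN, N_AB = 25.4 kN.
A_AB = 278.9 mm².
A_BC = 426 mm².
A_CD = 114.5 mm².
δ_AB = 25400·409/(278.9·96100) = 0.3876 mm
δ_BC = 25400·695/(426·96100) = 0.4312 mm
δ_CD = 10700·728/(114.5·96100) = 0.708 mm
δ = Σδ_i = 1.527 mm.

1.53 mm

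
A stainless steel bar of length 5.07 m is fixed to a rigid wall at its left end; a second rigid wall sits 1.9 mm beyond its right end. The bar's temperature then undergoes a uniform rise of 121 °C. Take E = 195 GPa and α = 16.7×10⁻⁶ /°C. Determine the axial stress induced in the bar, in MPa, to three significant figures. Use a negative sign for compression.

Free thermal expansion αLΔT = 16.7e-6 · 5070 · 121 = 10.24 mm.
The walls engage after the gap closes; constrained expansion = 10.24 − 1.9 = 8.345 mm.
The walls impose strain ε = −(8.345)/5070 = -1.6459e-03; σ = Eε = 195000 · -1.6459e-03 = -321 MPa.

-321 MPa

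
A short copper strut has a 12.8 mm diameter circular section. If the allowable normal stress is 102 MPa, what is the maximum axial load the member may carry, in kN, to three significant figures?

13.1 kN

A = 128.7 mm².
P_max = σ_allow · A = 102 · 128.7 = 13130 N = 13.13 kN.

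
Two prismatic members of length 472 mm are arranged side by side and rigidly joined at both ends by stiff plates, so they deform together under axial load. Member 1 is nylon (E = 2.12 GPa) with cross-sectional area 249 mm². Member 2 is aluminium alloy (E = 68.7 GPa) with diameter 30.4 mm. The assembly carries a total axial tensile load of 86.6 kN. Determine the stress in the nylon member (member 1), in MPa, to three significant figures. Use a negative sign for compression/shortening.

3.64 MPa

A_2 = 725.8 mm².
Equal strain + equilibrium ⇒ each member carries load in proportion to AE: A₁E₁ = 527900 N, A₂E₂ = 49860000 N, ΣAE = 50390000 N.
σ₁ = P·E₁/ΣAE = 86600·2120/50390000 = 3.643 MPa.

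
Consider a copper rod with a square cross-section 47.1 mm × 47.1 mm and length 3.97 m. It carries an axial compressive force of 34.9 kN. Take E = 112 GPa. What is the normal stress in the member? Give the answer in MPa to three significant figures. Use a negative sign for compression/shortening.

-15.7 MPa

A = 2218 mm².
σ = N/A = -34900/2218 = -15.73 MPa.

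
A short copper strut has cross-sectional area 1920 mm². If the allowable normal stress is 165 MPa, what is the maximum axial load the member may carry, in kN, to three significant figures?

317 kN

P_max = σ_allow · A = 165 · 1920 = 316800 N = 316.8 kN.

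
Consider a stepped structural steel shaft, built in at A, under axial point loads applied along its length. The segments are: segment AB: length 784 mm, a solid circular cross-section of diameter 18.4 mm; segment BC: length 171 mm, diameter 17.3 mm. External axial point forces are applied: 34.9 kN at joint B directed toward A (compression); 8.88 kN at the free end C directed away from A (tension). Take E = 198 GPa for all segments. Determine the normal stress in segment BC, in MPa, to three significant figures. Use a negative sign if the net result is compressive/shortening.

37.8 MPa

Internal axial forces (sectioning from the free end, tension +): N_BC = 8.88 kN, N_AB = -26.02 kN.
A_BC = 235.1 mm².
σ_BC = N_BC/A_BC = 8880/235.1 = 37.78 MPa.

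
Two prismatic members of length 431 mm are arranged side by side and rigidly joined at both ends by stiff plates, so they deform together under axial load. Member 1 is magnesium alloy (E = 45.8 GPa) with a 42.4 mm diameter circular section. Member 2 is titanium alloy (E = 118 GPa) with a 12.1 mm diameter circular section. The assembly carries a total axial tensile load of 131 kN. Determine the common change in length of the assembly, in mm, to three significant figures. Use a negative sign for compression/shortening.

0.722 mm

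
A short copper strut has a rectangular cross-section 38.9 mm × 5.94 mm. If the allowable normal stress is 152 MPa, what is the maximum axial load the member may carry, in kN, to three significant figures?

A = 231.1 mm².
P_max = σ_allow · A = 152 · 231.1 = 35120 N = 35.12 kN.

35.1 kN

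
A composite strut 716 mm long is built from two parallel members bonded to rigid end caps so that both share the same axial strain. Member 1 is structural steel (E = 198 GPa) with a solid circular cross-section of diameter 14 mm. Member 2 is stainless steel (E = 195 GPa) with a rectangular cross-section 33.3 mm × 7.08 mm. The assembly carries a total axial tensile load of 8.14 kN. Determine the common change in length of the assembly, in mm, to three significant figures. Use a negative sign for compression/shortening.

A_1 = 153.9 mm².
A_2 = 235.8 mm².
Equal strain + equilibrium ⇒ each member carries load in proportion to AE: A₁E₁ = 30480000 N, A₂E₂ = 45970000 N, ΣAE = 76450000 N.
δ = PL/ΣAE = 8140·716/76450000 = 0.07623 mm.

0.0762 mm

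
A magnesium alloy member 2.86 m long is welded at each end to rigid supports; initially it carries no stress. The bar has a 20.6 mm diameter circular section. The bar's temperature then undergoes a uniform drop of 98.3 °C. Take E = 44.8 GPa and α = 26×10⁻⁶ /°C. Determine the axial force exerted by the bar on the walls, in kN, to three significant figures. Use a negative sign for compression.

Free thermal expansion αLΔT = 26e-6 · 2860 · -98.3 = -7.31 mm.
The walls impose strain ε = −(-7.31)/2860 = 2.5558e-03; σ = Eε = 44800 · 2.5558e-03 = 114.5 MPa.
Wall reaction R = σ·A = 114.5·333.3 = 38160 N = 38.16 kN.

38.2 kN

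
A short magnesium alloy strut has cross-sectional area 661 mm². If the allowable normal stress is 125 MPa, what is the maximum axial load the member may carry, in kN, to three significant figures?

P_max = σ_allow · A = 125 · 661 = 82620 N = 82.62 kN.

82.6 kN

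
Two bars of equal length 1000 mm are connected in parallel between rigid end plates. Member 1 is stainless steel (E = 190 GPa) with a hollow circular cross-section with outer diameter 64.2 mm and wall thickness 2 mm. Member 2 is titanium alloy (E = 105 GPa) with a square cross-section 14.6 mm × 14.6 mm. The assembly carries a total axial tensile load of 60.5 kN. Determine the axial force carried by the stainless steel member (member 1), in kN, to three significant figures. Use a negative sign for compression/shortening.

46.5 kN

A_1 = 390.8 mm².
A_2 = 213.2 mm².
Equal strain + equilibrium ⇒ each member carries load in proportion to AE: A₁E₁ = 74250000 N, A₂E₂ = 22380000 N, ΣAE = 96640000 N.
F₁ = P·A₁E₁/ΣAE = 60500·74250000/96640000 = 46490 N.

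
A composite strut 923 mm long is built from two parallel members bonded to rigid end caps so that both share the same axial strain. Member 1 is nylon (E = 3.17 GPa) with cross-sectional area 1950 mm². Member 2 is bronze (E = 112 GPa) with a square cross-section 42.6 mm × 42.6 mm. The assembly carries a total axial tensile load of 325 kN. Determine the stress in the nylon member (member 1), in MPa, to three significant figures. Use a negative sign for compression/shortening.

4.92 MPa

A_2 = 1815 mm².
Equal strain + equilibrium ⇒ each member carries load in proportion to AE: A₁E₁ = 6182000 N, A₂E₂ = 203300000 N, ΣAE = 209400000 N.
σ₁ = P·E₁/ΣAE = 325000·3170/209400000 = 4.919 MPa.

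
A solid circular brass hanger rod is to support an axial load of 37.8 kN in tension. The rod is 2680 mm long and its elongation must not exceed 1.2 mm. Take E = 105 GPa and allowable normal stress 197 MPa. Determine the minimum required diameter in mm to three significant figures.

Required area A ≥ P/σ_allow = 37800/197 = 191.9 mm².
For a solid circular section, d ≥ √(4A/π) = 15.63 mm.
Elongation limit: A ≥ PL/(Eδ_allow) = 37800·2680/(105000·1.2) = 804 mm² ⇒ d ≥ 32 mm.
The elongation limit governs.

32.0 mm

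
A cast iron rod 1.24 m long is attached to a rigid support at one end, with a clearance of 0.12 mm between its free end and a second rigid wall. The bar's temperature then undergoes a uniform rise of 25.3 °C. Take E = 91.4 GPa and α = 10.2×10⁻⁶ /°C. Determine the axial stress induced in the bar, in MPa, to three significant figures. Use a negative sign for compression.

Free thermal expansion αLΔT = 10.2e-6 · 1240 · 25.3 = 0.32 mm.
The walls engage after the gap closes; constrained expansion = 0.32 − 0.12 = 0.2 mm.
The walls impose strain ε = −(0.2)/1240 = -1.6129e-04; σ = Eε = 91400 · -1.6129e-04 = -14.74 MPa.

-14.7 MPa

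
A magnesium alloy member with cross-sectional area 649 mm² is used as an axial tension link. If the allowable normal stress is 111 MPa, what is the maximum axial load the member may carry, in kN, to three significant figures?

72.0 kN

P_max = σ_allow · A = 111 · 649 = 72040 N = 72.04 kN.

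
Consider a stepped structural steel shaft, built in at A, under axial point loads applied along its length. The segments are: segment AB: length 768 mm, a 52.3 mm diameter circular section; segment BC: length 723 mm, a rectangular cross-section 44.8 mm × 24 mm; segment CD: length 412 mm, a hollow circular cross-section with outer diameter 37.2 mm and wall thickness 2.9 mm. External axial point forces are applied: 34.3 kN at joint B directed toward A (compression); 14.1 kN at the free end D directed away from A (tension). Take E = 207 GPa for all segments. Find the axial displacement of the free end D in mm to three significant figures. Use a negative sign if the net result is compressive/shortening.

Internal axial forces (sectioning from the free end, tension +): N_CD = 14.1 kN, N_BC = 14.1 kN, N_AB = -20.2 kN.
A_AB = 2148 mm².
A_BC = 1075 mm².
A_CD = 312.5 mm².
δ_AB = -20200·768/(2148·207000) = -0.03489 mm
δ_BC = 14100·723/(1075·207000) = 0.0458 mm
δ_CD = 14100·412/(312.5·207000) = 0.08981 mm
δ = Σδ_i = 0.1007 mm.

0.101 mm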